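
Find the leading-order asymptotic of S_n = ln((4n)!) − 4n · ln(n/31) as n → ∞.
S_n ~ 4n · (ln 124 − 1) + O(ln n)

Stirling: ln((4n)!) = 4n ln(4n) − 4n + O(ln n).
  S_n = 4n ln(4n) − 4n − 4n ln(n/31) + O(ln n)
      = 4n ln(4n) − 4n ln n + 4n ln 31 − 4n + O(ln n)
      = 4n ln 4 + 4n ln 31 − 4n + O(ln n)
      = 4n (ln 124 − 1) + O(ln n).
Numerically ln(124) − 1 ≈ 3.8203.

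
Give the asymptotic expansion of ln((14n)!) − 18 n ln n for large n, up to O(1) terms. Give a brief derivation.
ln((14n)!) − 18 n ln n = −4 n ln n + 14(ln 14 − 1) n + (1/2) ln(2π·14n) + O(1/n)

Stirling: ln((14n)!) = 14n ln(14n) − 14n + (1/2) ln(2π·14n) + O(1/n).
Expand 14n ln(14n) = 14n (ln n + ln 14) = 14n ln n + 14n ln 14.
Subtract 18n ln n: leading term is (14 − 18) n ln n = −4 n ln n. The next term is 14n ln 14 − 14n = 14(ln 14 − 1) n. Then the (1/2) ln(2π·14n) correction.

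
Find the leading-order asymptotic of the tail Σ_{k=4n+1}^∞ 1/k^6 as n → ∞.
Σ_{k>4n} 1/k^6 ~ 1/(5 · (4n)^5)

Compare to the integral: ∫_{4n}^∞ x^(−6) dx = [−x^(−5)/5]_{4n}^∞ = 1/((6−1)·(4n)^5). Euler-Maclaurin then gives
  Σ_{k>4n} 1/k^6 = ∫_{4n}^∞ dx/x^6 − 1/(2·(4n)^6) + O(1/(4n)^7).
(Equivalently this is ζ(6) − Σ_{k≤4n} 1/k^6.)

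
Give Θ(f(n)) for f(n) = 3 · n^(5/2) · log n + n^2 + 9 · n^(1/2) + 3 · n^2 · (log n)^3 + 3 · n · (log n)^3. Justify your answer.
f(n) ∈ Θ(n^(5/2) · log n)

Compare the terms by growth order. For large n, n^a · (log n)^b dominates n^a' · (log n)^b' iff a > a', or (a = a' and b > b'). Ranking the 5 terms shows the dominant one is 3 · n^(5/2) · log n. Hence f(n) ∈ Θ(n^(5/2) · log n).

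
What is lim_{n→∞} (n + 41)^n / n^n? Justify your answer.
lim = e^41

Rewrite as (1 + 41/n)^(n). By the standard limit (1 + x/n)^n → e^x, we have (1 + 41/n)^n → e^41, and raising to the 1st power gives e^41.
More precisely, ln[(1 + 41/n)^(n)] = n · ln(1 + 41/n) = n · (41/n + O(1/n^2)) = 41 + O(1/n) → 41.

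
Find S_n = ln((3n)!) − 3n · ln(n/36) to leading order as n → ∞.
S_n ~ 3n · (ln 108 − 1) + O(ln n)

Stirling: ln((3n)!) = 3n ln(3n) − 3n + O(ln n).
  S_n = 3n ln(3n) − 3n − 3n ln(n/36) + O(ln n)
      = 3n ln(3n) − 3n ln n + 3n ln 36 − 3n + O(ln n)
      = 3n ln 3 + 3n ln 36 − 3n + O(ln n)
      = 3n (ln 108 − 1) + O(ln n).
Numerically ln(108) − 1 ≈ 3.6821.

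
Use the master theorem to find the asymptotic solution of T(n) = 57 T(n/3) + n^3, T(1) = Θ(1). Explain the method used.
T(n) = Θ(n^(log_3 57))

Master theorem: compare f(n) = n^3 to n^(log_3 57) where log_3 57 ≈ 3.680. Since 3 < log_3 57, we have f(n) = O(n^(log_3 57 − ε)) for some ε > 0 — Case 1. Hence T(n) = Θ(n^(log_3 57)).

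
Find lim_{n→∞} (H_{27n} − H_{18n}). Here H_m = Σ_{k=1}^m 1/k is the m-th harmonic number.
lim = ln(27/18) = ln(3/2)

Euler-Maclaurin gives H_m = ln m + γ + 1/(2m) + O(1/m^2). The γ and O(1/m) terms cancel in the difference:
  H_{27n} − H_{18n} = ln(27n) − ln(18n) + O(1/n) = ln(27/18) + O(1/n).
Hence the limit is ln(27/18) = ln(3/2).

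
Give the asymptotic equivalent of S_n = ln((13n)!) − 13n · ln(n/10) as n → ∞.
S_n ~ 13n · (ln 130 − 1) + O(ln n)

Stirling: ln((13n)!) = 13n ln(13n) − 13n + O(ln n).
  S_n = 13n ln(13n) − 13n − 13n ln(n/10) + O(ln n)
      = 13n ln(13n) − 13n ln n + 13n ln 10 − 13n + O(ln n)
      = 13n ln 13 + 13n ln 10 − 13n + O(ln n)
      = 13n (ln 130 − 1) + O(ln n).
Numerically ln(130) − 1 ≈ 3.8675.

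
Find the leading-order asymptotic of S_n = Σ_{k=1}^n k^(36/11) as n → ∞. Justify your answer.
S_n ~ (11/47) · n^(47/11)

Integral comparison: Σ_{k=1}^n k^(36/11) = ∫_0^n x^(36/11) dx + O(n^(36/11)). The integral is n^(1 + 36/11) / (1 + 36/11) = n^((36+11)/11) / ((36+11)/11) = (11/47) · n^(47/11).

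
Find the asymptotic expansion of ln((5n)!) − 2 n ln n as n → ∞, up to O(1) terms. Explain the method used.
ln((5n)!) − 2 n ln n = 3 n ln n + 5(ln 5 − 1) n + (1/2) ln(2π·5n) + O(1/n)

Stirling: ln((5n)!) = 5n ln(5n) − 5n + (1/2) ln(2π·5n) + O(1/n).
Expand 5n ln(5n) = 5n (ln n + ln 5) = 5n ln n + 5n ln 5.
Subtract 2n ln n: leading term is (5 − 2) n ln n = 3 n ln n. The next term is 5n ln 5 − 5n = 5(ln 5 − 1) n. Then the (1/2) ln(2π·5n) correction.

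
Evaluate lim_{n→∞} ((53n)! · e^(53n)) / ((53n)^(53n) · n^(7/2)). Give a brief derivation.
lim = 0

Stirling: (53n)! ~ sqrt(2π·53n) · (53n/e)^(53n). Hence
  (53n)! · e^(53n) / (53n)^(53n) ~ sqrt(2π·53n).
Dividing by n^(7/2): sqrt(2π·53n) / n^(7/2) = sqrt(2π·53) · n^((1−7)/2), so the expression behaves like sqrt(2π·53) · n^((1−7)/2) → 0.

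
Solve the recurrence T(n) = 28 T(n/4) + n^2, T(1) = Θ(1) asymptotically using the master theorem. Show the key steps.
T(n) = Θ(n^(log_4 28))

Master theorem: compare f(n) = n^2 to n^(log_4 28) where log_4 28 ≈ 2.404. Since 2 < log_4 28, we have f(n) = O(n^(log_4 28 − ε)) for some ε > 0 — Case 1. Hence T(n) = Θ(n^(log_4 28)).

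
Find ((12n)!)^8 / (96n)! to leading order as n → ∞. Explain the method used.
((12n)!)^8/(96n)! ~ ((2π·12n)^(7/2) / sqrt(8)) · 8^(−8·12n)  →  0

Write N = 12n. Stirling: N! ~ sqrt(2π N)(N/e)^N and (8N)! ~ sqrt(2π·8N)·(8N/e)^(8N).
  (N!)^8/(8N)! ~ (2π N)^(8/2) (N/e)^(8N) / [sqrt(2π·8N) (8N/e)^(8N)]
     = (2π N)^(8/2) / sqrt(2π·8N) · (N/(8N))^(8N)
     = (2π N)^((8−1)/2) / sqrt(8) · 8^(−8N).
Since 8^8 > 1, the factor 8^(−8N) decays exponentially, so the ratio → 0. Substituting N = 12n gives the stated form.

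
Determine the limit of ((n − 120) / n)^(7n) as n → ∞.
lim = e^(−840)

Rewrite as (1 − 120/n)^(7n). By the standard limit (1 + x/n)^n → e^x, we have (1 − 120/n)^n → e^(−120), and raising to the 7th power gives e^(−840).
More precisely, ln[(1 − 120/n)^(7n)] = 7n · ln(1 − 120/n) = 7n · (-120/n + O(1/n^2)) = -840 + O(1/n) → -840.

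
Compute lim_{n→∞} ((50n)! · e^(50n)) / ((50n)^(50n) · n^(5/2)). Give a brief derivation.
lim = 0

Stirling: (50n)! ~ sqrt(2π·50n) · (50n/e)^(50n). Hence
  (50n)! · e^(50n) / (50n)^(50n) ~ sqrt(2π·50n).
Dividing by n^(5/2): sqrt(2π·50n) / n^(5/2) = sqrt(2π·50) · n^((1−5)/2), so the expression behaves like sqrt(2π·50) · n^((1−5)/2) → 0.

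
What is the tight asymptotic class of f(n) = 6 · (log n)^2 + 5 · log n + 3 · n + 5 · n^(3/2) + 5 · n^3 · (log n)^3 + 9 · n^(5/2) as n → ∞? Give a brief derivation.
f(n) ∈ Θ(n^3 · (log n)^3)

Compare the terms by growth order. For large n, n^a · (log n)^b dominates n^a' · (log n)^b' iff a > a', or (a = a' and b > b'). Ranking the 6 terms shows the dominant one is 5 · n^3 · (log n)^3. Hence f(n) ∈ Θ(n^3 · (log n)^3).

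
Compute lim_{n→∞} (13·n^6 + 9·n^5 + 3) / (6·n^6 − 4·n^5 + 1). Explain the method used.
lim = 13/6

For large n the leading n^6 terms dominate both numerator and denominator. Dividing top and bottom by n^6, every other term tends to 0, leaving 13/6.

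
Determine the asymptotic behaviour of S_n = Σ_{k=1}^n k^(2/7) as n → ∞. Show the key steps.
S_n ~ (7/9) · n^(9/7)

Integral comparison: Σ_{k=1}^n k^(2/7) = ∫_0^n x^(2/7) dx + O(n^(2/7)). The integral is n^(1 + 2/7) / (1 + 2/7) = n^((2+7)/7) / ((2+7)/7) = (7/9) · n^(9/7).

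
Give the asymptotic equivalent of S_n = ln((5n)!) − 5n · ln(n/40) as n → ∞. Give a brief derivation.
S_n ~ 5n · (ln 200 − 1) + O(ln n)

Stirling: ln((5n)!) = 5n ln(5n) − 5n + O(ln n).
  S_n = 5n ln(5n) − 5n − 5n ln(n/40) + O(ln n)
      = 5n ln(5n) − 5n ln n + 5n ln 40 − 5n + O(ln n)
      = 5n ln 5 + 5n ln 40 − 5n + O(ln n)
      = 5n (ln 200 − 1) + O(ln n).
Numerically ln(200) − 1 ≈ 4.2983.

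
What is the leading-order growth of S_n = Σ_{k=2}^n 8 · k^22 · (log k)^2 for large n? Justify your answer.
S_n ~ 8 · n^23 · (log n)^2 / 23

By integral comparison, S_n = ∫_1^n 8 · x^22 · (log x)^2 dx + O(n^22 · (log n)^2). For the integral, the leading term of ∫_1^n x^22 (log x)^2 dx is n^23/23 · (log n)^2 (by repeated integration by parts; each step lowers the log-exponent and produces a relatively O(1/log n) correction). Hence S_n ~ 8 · n^23 · (log n)^2 / 23.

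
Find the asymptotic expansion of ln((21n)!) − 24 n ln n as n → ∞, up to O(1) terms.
ln((21n)!) − 24 n ln n = −3 n ln n + 21(ln 21 − 1) n + (1/2) ln(2π·21n) + O(1/n)

Stirling: ln((21n)!) = 21n ln(21n) − 21n + (1/2) ln(2π·21n) + O(1/n).
Expand 21n ln(21n) = 21n (ln n + ln 21) = 21n ln n + 21n ln 21.
Subtract 24n ln n: leading term is (21 − 24) n ln n = −3 n ln n. The next term is 21n ln 21 − 21n = 21(ln 21 − 1) n. Then the (1/2) ln(2π·21n) correction.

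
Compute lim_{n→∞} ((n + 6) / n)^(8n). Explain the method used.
lim = e^48

Rewrite as (1 + 6/n)^(8n). By the standard limit (1 + x/n)^n → e^x, we have (1 + 6/n)^n → e^6, and raising to the 8th power gives e^48.
More precisely, ln[(1 + 6/n)^(8n)] = 8n · ln(1 + 6/n) = 8n · (6/n + O(1/n^2)) = 48 + O(1/n) → 48.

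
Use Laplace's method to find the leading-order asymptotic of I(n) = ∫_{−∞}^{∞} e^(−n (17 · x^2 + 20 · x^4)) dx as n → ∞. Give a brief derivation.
I(n) ~ sqrt(π/(17n))

φ(x) = 17 · x^2 + 20 · x^4 has its unique global minimum at x* = 0 (since φ'(x) = 34x + 80x^3 = 0 only at x = 0 for real x with both coefficients positive, and φ → ∞ as |x| → ∞). At x* = 0, φ(0) = 0 and φ''(0) = 34. Laplace's method then gives
  I(n) ~ sqrt(2π / (n · φ''(0))) · e^(−n φ(0)) = sqrt(2π / (34n)) = sqrt(π/(17n)).
The 20 · x^4 term contributes only at subleading order (an O(1/n) relative correction).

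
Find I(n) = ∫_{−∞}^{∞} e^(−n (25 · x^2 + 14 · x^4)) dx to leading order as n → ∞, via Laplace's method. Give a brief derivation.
I(n) ~ sqrt(π/(25n))

φ(x) = 25 · x^2 + 14 · x^4 has its unique global minimum at x* = 0 (since φ'(x) = 50x + 56x^3 = 0 only at x = 0 for real x with both coefficients positive, and φ → ∞ as |x| → ∞). At x* = 0, φ(0) = 0 and φ''(0) = 50. Laplace's method then gives
  I(n) ~ sqrt(2π / (n · φ''(0))) · e^(−n φ(0)) = sqrt(2π / (50n)) = sqrt(π/(25n)).
The 14 · x^4 term contributes only at subleading order (an O(1/n) relative correction).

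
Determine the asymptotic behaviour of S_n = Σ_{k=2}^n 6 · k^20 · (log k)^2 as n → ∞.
S_n ~ 2 · n^21 · (log n)^2 / 7

By integral comparison, S_n = ∫_1^n 6 · x^20 · (log x)^2 dx + O(n^20 · (log n)^2). For the integral, the leading term of ∫_1^n x^20 (log x)^2 dx is n^21/21 · (log n)^2 (by repeated integration by parts; each step lowers the log-exponent and produces a relatively O(1/log n) correction). Hence S_n ~ 2 · n^21 · (log n)^2 / 7.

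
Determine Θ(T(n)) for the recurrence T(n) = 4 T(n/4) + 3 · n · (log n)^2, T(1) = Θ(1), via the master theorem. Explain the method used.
T(n) = Θ(n · (log n)^3)

Here log_4 4 = 1 and f(n) = 3 · n · (log n)^2 = Θ(n^(log_4 4) · (log n)^2). This is the extended Case 2 of the master theorem (f matches the critical exponent up to log factors), giving T(n) = Θ(n^(log_4 4) · (log n)^(2+1)) = Θ(n · (log n)^3).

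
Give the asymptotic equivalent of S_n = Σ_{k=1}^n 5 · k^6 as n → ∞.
S_n ~ 5 · n^7 / 7

By integral comparison (Euler-Maclaurin), Σ_{k=1}^n 5 · k^6 = 5 · ∫_0^n x^6 dx + O(n^6) = 5 · n^7/7 + O(n^6). (Equivalently, Faulhaber's formula gives the same leading term.)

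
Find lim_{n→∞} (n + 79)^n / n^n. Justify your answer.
lim = e^79

Rewrite as (1 + 79/n)^(n). By the standard limit (1 + x/n)^n → e^x, we have (1 + 79/n)^n → e^79, and raising to the 1st power gives e^79.
More precisely, ln[(1 + 79/n)^(n)] = n · ln(1 + 79/n) = n · (79/n + O(1/n^2)) = 79 + O(1/n) → 79.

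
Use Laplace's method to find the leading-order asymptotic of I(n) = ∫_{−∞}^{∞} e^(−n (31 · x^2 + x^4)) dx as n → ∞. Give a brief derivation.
I(n) ~ sqrt(π/(31n))

φ(x) = 31 · x^2 + x^4 has its unique global minimum at x* = 0 (since φ'(x) = 62x + 4x^3 = 0 only at x = 0 for real x with both coefficients positive, and φ → ∞ as |x| → ∞). At x* = 0, φ(0) = 0 and φ''(0) = 62. Laplace's method then gives
  I(n) ~ sqrt(2π / (n · φ''(0))) · e^(−n φ(0)) = sqrt(2π / (62n)) = sqrt(π/(31n)).
The x^4 term contributes only at subleading order (an O(1/n) relative correction).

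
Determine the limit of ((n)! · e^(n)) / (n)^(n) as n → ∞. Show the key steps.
lim = ∞

Stirling: (n)! ~ sqrt(2π·n) · (n/e)^(n). Hence
  (n)! · e^(n) / (n)^(n) ~ sqrt(2π·n) = sqrt(2π) · sqrt(n) → ∞.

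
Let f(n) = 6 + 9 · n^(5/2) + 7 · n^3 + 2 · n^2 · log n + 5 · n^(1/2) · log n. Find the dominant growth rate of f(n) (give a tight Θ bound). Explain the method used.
f(n) ∈ Θ(n^3)

Compare the terms by growth order. For large n, n^a · (log n)^b dominates n^a' · (log n)^b' iff a > a', or (a = a' and b > b'). Ranking the 5 terms shows the dominant one is 7 · n^3. Hence f(n) ∈ Θ(n^3).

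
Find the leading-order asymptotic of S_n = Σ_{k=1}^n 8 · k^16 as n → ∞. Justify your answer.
S_n ~ 8 · n^17 / 17

By integral comparison (Euler-Maclaurin), Σ_{k=1}^n 8 · k^16 = 8 · ∫_0^n x^16 dx + O(n^16) = 8 · n^17/17 + O(n^16). (Equivalently, Faulhaber's formula gives the same leading term.)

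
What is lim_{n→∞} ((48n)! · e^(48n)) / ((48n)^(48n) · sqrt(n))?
lim = sqrt(2π·48)

Stirling: (48n)! ~ sqrt(2π·48n) · (48n/e)^(48n). Hence
  (48n)! · e^(48n) / (48n)^(48n) ~ sqrt(2π·48n).
Dividing by sqrt(n): sqrt(2π·48n) / sqrt(n) = sqrt(2π·48) · n^((1−1)/2), so the limit is sqrt(2π·48).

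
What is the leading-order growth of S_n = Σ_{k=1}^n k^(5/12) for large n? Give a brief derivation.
S_n ~ (12/17) · n^(17/12)

Integral comparison: Σ_{k=1}^n k^(5/12) = ∫_0^n x^(5/12) dx + O(n^(5/12)). The integral is n^(1 + 5/12) / (1 + 5/12) = n^((5+12)/12) / ((5+12)/12) = (12/17) · n^(17/12).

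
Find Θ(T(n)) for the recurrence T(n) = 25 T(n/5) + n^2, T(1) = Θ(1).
T(n) = Θ(n^2 log n)

log_5 25 = 2, and f(n) = n^2 = Θ(n^(log_5 25)). This is Case 2 of the master theorem: T(n) = Θ(f(n) · log n) = Θ(n^2 log n).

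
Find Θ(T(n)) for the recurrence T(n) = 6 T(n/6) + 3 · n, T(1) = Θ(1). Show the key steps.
T(n) = Θ(n log n)

log_6 6 = 1, and f(n) = 3 · n = Θ(n^(log_6 6)). This is Case 2 of the master theorem: T(n) = Θ(f(n) · log n) = Θ(n log n).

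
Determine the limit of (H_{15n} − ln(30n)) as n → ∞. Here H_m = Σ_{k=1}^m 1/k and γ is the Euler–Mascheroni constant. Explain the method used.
lim = −ln 2 + γ

By Euler-Maclaurin, H_m = ln m + γ + O(1/m). So
  H_{15n} − ln(30n) = ln(15n) + γ − ln(30n) + O(1/n)
                       = ln(15/30) + γ + O(1/n).
Hence the limit is ln(15/30) + γ (= −ln 2).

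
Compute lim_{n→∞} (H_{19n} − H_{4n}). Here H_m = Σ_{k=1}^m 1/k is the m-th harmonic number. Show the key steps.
lim = ln(19/4)

Euler-Maclaurin gives H_m = ln m + γ + 1/(2m) + O(1/m^2). The γ and O(1/m) terms cancel in the difference:
  H_{19n} − H_{4n} = ln(19n) − ln(4n) + O(1/n) = ln(19/4) + O(1/n).
Hence the limit is ln(19/4).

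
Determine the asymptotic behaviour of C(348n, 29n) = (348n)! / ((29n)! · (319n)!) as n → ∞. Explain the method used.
C(348n, 29n) ~ (8916100448256/285311670611)^(29n) · sqrt(6/(11π·29n))

Write N = 29n. Apply Stirling to each factorial:
  (12N)! ~ sqrt(2π·12N) · (12N/e)^(12N),
  N! ~ sqrt(2π N) · (N/e)^N,
  (11N)! ~ sqrt(2π·11N) · (11N/e)^(11N).
The exponential factors combine to (12N)^(12N) / (N^N · (11N)^(11N)) = 12^(12N)/11^(11N) = (12^12/11^11)^N = (8916100448256/285311670611)^N.
The square-root prefactors combine to sqrt(2π·12N) / (sqrt(2π N)·sqrt(2π·11N)) = sqrt(12 / (2π·11·N)) = sqrt(6/(11π·29n)).
Substituting N = 29n: C(348n, 29n) ~ (8916100448256/285311670611)^(29n) · sqrt(6/(11π·29n)).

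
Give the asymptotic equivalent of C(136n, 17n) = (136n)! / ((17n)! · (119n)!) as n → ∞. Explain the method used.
C(136n, 17n) ~ (16777216/823543)^(17n) · sqrt(4/(7π·17n))

Write N = 17n. Apply Stirling to each factorial:
  (8N)! ~ sqrt(2π·8N) · (8N/e)^(8N),
  N! ~ sqrt(2π N) · (N/e)^N,
  (7N)! ~ sqrt(2π·7N) · (7N/e)^(7N).
The exponential factors combine to (8N)^(8N) / (N^N · (7N)^(7N)) = 8^(8N)/7^(7N) = (8^8/7^7)^N = (16777216/823543)^N.
The square-root prefactors combine to sqrt(2π·8N) / (sqrt(2π N)·sqrt(2π·7N)) = sqrt(8 / (2π·7·N)) = sqrt(4/(7π·17n)).
Substituting N = 17n: C(136n, 17n) ~ (16777216/823543)^(17n) · sqrt(4/(7π·17n)).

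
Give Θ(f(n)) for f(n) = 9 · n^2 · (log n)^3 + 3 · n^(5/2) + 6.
f(n) ∈ Θ(n^(5/2))

Compare the terms by growth order. For large n, n^a · (log n)^b dominates n^a' · (log n)^b' iff a > a', or (a = a' and b > b'). Ranking the 3 terms shows the dominant one is 3 · n^(5/2). Hence f(n) ∈ Θ(n^(5/2)).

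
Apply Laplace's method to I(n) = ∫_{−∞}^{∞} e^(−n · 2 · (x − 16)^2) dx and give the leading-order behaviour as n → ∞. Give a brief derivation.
I(n) = sqrt(π/(2n))

Here φ(x) = 2 · (x − 16)^2 has its unique minimum at x* = 16 with φ(x*) = 0 and φ''(x*) = 4. Laplace's method gives
  I(n) ~ e^(−n φ(x*)) · sqrt(2π / (n · φ''(x*))) = sqrt(2π / (4n)) = sqrt(π/(2n)).
This is exact: substituting u = (x − 16)·sqrt(2n) gives I(n) = (1/sqrt(2n)) ∫_{−∞}^{∞} e^(−u^2) du = sqrt(π/(2n)).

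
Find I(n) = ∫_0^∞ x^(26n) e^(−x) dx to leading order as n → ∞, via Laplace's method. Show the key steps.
I(n) ~ sqrt(2π·26n) · (26n/e)^(26n)

Write the integrand as exp(26n ln x − x) and set f(x) = 26n ln x − x. Then f'(x) = 26n/x − 1 = 0 at x* = 26n, and f''(x*) = −26n/x*^2 = −1/(26n). Laplace's method (interior maximum) gives
  I(n) ~ e^(f(x*)) · sqrt(2π / |f''(x*)|)
        = exp(26n ln(26n) − 26n) · sqrt(2π · 26n)
        = (26n)^(26n) e^(−26n) · sqrt(2π·26n)
        = sqrt(2π·26n) · (26n/e)^(26n).
This matches Γ(26n+1) with Stirling applied to Γ.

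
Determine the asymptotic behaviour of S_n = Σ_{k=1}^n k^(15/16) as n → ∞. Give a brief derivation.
S_n ~ (16/31) · n^(31/16)

Integral comparison: Σ_{k=1}^n k^(15/16) = ∫_0^n x^(15/16) dx + O(n^(15/16)). The integral is n^(1 + 15/16) / (1 + 15/16) = n^((15+16)/16) / ((15+16)/16) = (16/31) · n^(31/16).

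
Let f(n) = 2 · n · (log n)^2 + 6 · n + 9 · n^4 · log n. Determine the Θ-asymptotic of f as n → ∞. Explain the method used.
f(n) ∈ Θ(n^4 · log n)

Compare the terms by growth order. For large n, n^a · (log n)^b dominates n^a' · (log n)^b' iff a > a', or (a = a' and b > b'). Ranking the 3 terms shows the dominant one is 9 · n^4 · log n. Hence f(n) ∈ Θ(n^4 · log n).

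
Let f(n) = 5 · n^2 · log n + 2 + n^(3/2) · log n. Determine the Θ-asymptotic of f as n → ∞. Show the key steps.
f(n) ∈ Θ(n^2 · log n)

Compare the terms by growth order. For large n, n^a · (log n)^b dominates n^a' · (log n)^b' iff a > a', or (a = a' and b > b'). Ranking the 3 terms shows the dominant one is 5 · n^2 · log n. Hence f(n) ∈ Θ(n^2 · log n).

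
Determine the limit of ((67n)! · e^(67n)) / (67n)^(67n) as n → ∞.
lim = ∞

Stirling: (67n)! ~ sqrt(2π·67n) · (67n/e)^(67n). Hence
  (67n)! · e^(67n) / (67n)^(67n) ~ sqrt(2π·67n) = sqrt(2π·67) · sqrt(n) → ∞.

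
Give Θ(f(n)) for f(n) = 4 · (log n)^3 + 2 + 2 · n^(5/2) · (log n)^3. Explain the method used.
f(n) ∈ Θ(n^(5/2) · (log n)^3)

Compare the terms by growth order. For large n, n^a · (log n)^b dominates n^a' · (log n)^b' iff a > a', or (a = a' and b > b'). Ranking the 3 terms shows the dominant one is 2 · n^(5/2) · (log n)^3. Hence f(n) ∈ Θ(n^(5/2) · (log n)^3).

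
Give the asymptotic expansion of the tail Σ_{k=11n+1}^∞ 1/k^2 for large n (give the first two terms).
Σ_{k>11n} 1/k^2 = 1/(1 · (11n)) − 1/(2 · (11n)^2) + O(1/(11n)^3)

Compare to the integral: ∫_{11n}^∞ x^(−2) dx = [−x^(−1)/1]_{11n}^∞ = 1/((2−1)·(11n)). The Euler-Maclaurin correction adds −f(11n)/2 = −1/(2·(11n)^2). Euler-Maclaurin then gives
  Σ_{k>11n} 1/k^2 = ∫_{11n}^∞ dx/x^2 − 1/(2·(11n)^2) + O(1/(11n)^3).
(Equivalently this is ζ(2) − Σ_{k≤11n} 1/k^2.)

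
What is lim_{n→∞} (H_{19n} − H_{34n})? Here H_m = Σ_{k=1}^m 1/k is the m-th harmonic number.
lim = ln(19/34)

Euler-Maclaurin gives H_m = ln m + γ + 1/(2m) + O(1/m^2). The γ and O(1/m) terms cancel in the difference:
  H_{19n} − H_{34n} = ln(19n) − ln(34n) + O(1/n) = ln(19/34) + O(1/n).
Hence the limit is ln(19/34).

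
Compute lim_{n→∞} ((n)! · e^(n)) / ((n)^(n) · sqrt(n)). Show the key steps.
lim = sqrt(2π)

Stirling: (n)! ~ sqrt(2π·n) · (n/e)^(n). Hence
  (n)! · e^(n) / (n)^(n) ~ sqrt(2π·n).
Dividing by sqrt(n): sqrt(2π·n) / sqrt(n) = sqrt(2π) · n^((1−1)/2), so the limit is sqrt(2π).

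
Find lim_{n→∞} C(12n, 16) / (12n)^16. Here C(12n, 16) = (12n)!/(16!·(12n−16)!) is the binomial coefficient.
lim = 1/16! = 1/20922789888000

With N = 12n → ∞: C(N, 16) / N^16 = [N(N−1)…(N−15)] / (16! · N^16) = (1/16!) · 1 · (1 − 1/(12n)) · … · (1 − 15/(12n)). Each factor → 1 as N → ∞, so the limit is 1/16! = 1/20922789888000.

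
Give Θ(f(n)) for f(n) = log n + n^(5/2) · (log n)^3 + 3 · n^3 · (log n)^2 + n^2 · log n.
f(n) ∈ Θ(n^3 · (log n)^2)

Compare the terms by growth order. For large n, n^a · (log n)^b dominates n^a' · (log n)^b' iff a > a', or (a = a' and b > b'). Ranking the 4 terms shows the dominant one is 3 · n^3 · (log n)^2. Hence f(n) ∈ Θ(n^3 · (log n)^2).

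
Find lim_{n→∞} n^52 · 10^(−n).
lim = 0

Exponentials with base > 1 dominate every fixed polynomial: for any fixed c, n^c / 10^n → 0 as n → ∞ (e.g. by the ratio test, or by writing 10^n = e^(n ln 10) and noting e^(n ln 10) / n^c → ∞). Hence n^52 · 10^(−n) = n^52 / 10^n → 0.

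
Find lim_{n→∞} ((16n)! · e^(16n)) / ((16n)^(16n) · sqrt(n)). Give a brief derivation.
lim = sqrt(2π·16)

Stirling: (16n)! ~ sqrt(2π·16n) · (16n/e)^(16n). Hence
  (16n)! · e^(16n) / (16n)^(16n) ~ sqrt(2π·16n).
Dividing by sqrt(n): sqrt(2π·16n) / sqrt(n) = sqrt(2π·16) · n^((1−1)/2), so the limit is sqrt(2π·16).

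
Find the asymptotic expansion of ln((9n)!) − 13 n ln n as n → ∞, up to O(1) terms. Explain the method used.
ln((9n)!) − 13 n ln n = −4 n ln n + 9(ln 9 − 1) n + (1/2) ln(2π·9n) + O(1/n)

Stirling: ln((9n)!) = 9n ln(9n) − 9n + (1/2) ln(2π·9n) + O(1/n).
Expand 9n ln(9n) = 9n (ln n + ln 9) = 9n ln n + 9n ln 9.
Subtract 13n ln n: leading term is (9 − 13) n ln n = −4 n ln n. The next term is 9n ln 9 − 9n = 9(ln 9 − 1) n. Then the (1/2) ln(2π·9n) correction.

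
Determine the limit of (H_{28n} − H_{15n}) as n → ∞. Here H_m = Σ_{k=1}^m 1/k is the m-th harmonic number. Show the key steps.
lim = ln(28/15)

Euler-Maclaurin gives H_m = ln m + γ + 1/(2m) + O(1/m^2). The γ and O(1/m) terms cancel in the difference:
  H_{28n} − H_{15n} = ln(28n) − ln(15n) + O(1/n) = ln(28/15) + O(1/n).
Hence the limit is ln(28/15).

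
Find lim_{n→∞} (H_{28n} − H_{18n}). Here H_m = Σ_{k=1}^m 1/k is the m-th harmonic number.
lim = ln(28/18) = ln(14/9)

Euler-Maclaurin gives H_m = ln m + γ + 1/(2m) + O(1/m^2). The γ and O(1/m) terms cancel in the difference:
  H_{28n} − H_{18n} = ln(28n) − ln(18n) + O(1/n) = ln(28/18) + O(1/n).
Hence the limit is ln(28/18) = ln(14/9).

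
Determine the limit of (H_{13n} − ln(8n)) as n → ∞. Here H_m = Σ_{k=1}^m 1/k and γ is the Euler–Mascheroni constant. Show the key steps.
lim = ln(13/8) + γ

By Euler-Maclaurin, H_m = ln m + γ + O(1/m). So
  H_{13n} − ln(8n) = ln(13n) + γ − ln(8n) + O(1/n)
                       = ln(13/8) + γ + O(1/n).
Hence the limit is ln(13/8) + γ.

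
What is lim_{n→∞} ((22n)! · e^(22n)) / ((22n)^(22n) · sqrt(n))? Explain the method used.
lim = sqrt(2π·22)

Stirling: (22n)! ~ sqrt(2π·22n) · (22n/e)^(22n). Hence
  (22n)! · e^(22n) / (22n)^(22n) ~ sqrt(2π·22n).
Dividing by sqrt(n): sqrt(2π·22n) / sqrt(n) = sqrt(2π·22) · n^((1−1)/2), so the limit is sqrt(2π·22).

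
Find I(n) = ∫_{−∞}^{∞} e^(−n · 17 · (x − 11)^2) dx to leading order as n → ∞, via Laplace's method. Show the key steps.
I(n) = sqrt(π/(17n))

Here φ(x) = 17 · (x − 11)^2 has its unique minimum at x* = 11 with φ(x*) = 0 and φ''(x*) = 34. Laplace's method gives
  I(n) ~ e^(−n φ(x*)) · sqrt(2π / (n · φ''(x*))) = sqrt(2π / (34n)) = sqrt(π/(17n)).
This is exact: substituting u = (x − 11)·sqrt(17n) gives I(n) = (1/sqrt(17n)) ∫_{−∞}^{∞} e^(−u^2) du = sqrt(π/(17n)).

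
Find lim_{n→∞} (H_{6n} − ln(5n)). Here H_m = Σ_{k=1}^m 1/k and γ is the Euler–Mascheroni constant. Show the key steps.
lim = ln(6/5) + γ

By Euler-Maclaurin, H_m = ln m + γ + O(1/m). So
  H_{6n} − ln(5n) = ln(6n) + γ − ln(5n) + O(1/n)
                       = ln(6/5) + γ + O(1/n).
Hence the limit is ln(6/5) + γ.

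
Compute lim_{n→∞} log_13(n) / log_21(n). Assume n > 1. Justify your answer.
lim = ln(21) / ln(13) = log_13(21)

Change of base: log_13(n) = ln n / ln 13 and log_21(n) = ln n / ln 21. The ratio is (ln n / ln 13) · (ln 21 / ln n) = ln 21 / ln 13, a constant independent of n. So the limit is ln 21 / ln 13 = log_13(21).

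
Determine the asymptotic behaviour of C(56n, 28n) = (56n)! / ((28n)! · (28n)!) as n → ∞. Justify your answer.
C(56n, 28n) ~ (4)^(28n) · sqrt(1/(π·28n))

Write N = 28n. Apply Stirling to each factorial:
  (2N)! ~ sqrt(2π·2N) · (2N/e)^(2N),
  N! ~ sqrt(2π N) · (N/e)^N,
  (1N)! ~ sqrt(2π·1N) · (1N/e)^(1N).
The exponential factors combine to (2N)^(2N) / (N^N · (1N)^(1N)) = 2^(2N)/1^(1N) = (2^2/1^1)^N = (4)^N.
The square-root prefactors combine to sqrt(2π·2N) / (sqrt(2π N)·sqrt(2π·1N)) = sqrt(2 / (2π·1·N)) = sqrt(1/(π·28n)).
Substituting N = 28n: C(56n, 28n) ~ (4)^(28n) · sqrt(1/(π·28n)).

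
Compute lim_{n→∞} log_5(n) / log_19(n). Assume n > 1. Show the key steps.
lim = ln(19) / ln(5) = log_5(19)

Change of base: log_5(n) = ln n / ln 5 and log_19(n) = ln n / ln 19. The ratio is (ln n / ln 5) · (ln 19 / ln n) = ln 19 / ln 5, a constant independent of n. So the limit is ln 19 / ln 5 = log_5(19).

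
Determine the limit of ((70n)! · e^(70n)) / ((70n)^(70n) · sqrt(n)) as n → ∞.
lim = sqrt(2π·70)

Stirling: (70n)! ~ sqrt(2π·70n) · (70n/e)^(70n). Hence
  (70n)! · e^(70n) / (70n)^(70n) ~ sqrt(2π·70n).
Dividing by sqrt(n): sqrt(2π·70n) / sqrt(n) = sqrt(2π·70) · n^((1−1)/2), so the limit is sqrt(2π·70).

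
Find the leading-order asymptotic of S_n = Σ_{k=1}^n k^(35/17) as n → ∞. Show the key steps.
S_n ~ (17/52) · n^(52/17)

Integral comparison: Σ_{k=1}^n k^(35/17) = ∫_0^n x^(35/17) dx + O(n^(35/17)). The integral is n^(1 + 35/17) / (1 + 35/17) = n^((35+17)/17) / ((35+17)/17) = (17/52) · n^(52/17).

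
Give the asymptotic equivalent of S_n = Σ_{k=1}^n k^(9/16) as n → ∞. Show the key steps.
S_n ~ (16/25) · n^(25/16)

Integral comparison: Σ_{k=1}^n k^(9/16) = ∫_0^n x^(9/16) dx + O(n^(9/16)). The integral is n^(1 + 9/16) / (1 + 9/16) = n^((9+16)/16) / ((9+16)/16) = (16/25) · n^(25/16).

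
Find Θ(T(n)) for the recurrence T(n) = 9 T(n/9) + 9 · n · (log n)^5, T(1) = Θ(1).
T(n) = Θ(n · (log n)^6)

Here log_9 9 = 1 and f(n) = 9 · n · (log n)^5 = Θ(n^(log_9 9) · (log n)^5). This is the extended Case 2 of the master theorem (f matches the critical exponent up to log factors), giving T(n) = Θ(n^(log_9 9) · (log n)^(5+1)) = Θ(n · (log n)^6).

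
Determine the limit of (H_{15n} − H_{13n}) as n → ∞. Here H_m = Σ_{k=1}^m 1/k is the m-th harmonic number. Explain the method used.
lim = ln(15/13)

Euler-Maclaurin gives H_m = ln m + γ + 1/(2m) + O(1/m^2). The γ and O(1/m) terms cancel in the difference:
  H_{15n} − H_{13n} = ln(15n) − ln(13n) + O(1/n) = ln(15/13) + O(1/n).
Hence the limit is ln(15/13).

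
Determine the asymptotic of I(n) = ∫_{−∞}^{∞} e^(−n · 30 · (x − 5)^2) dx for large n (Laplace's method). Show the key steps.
I(n) = sqrt(π/(30n))

Here φ(x) = 30 · (x − 5)^2 has its unique minimum at x* = 5 with φ(x*) = 0 and φ''(x*) = 60. Laplace's method gives
  I(n) ~ e^(−n φ(x*)) · sqrt(2π / (n · φ''(x*))) = sqrt(2π / (60n)) = sqrt(π/(30n)).
This is exact: substituting u = (x − 5)·sqrt(30n) gives I(n) = (1/sqrt(30n)) ∫_{−∞}^{∞} e^(−u^2) du = sqrt(π/(30n)).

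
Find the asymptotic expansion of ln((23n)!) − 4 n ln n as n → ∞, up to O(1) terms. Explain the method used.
ln((23n)!) − 4 n ln n = 19 n ln n + 23(ln 23 − 1) n + (1/2) ln(2π·23n) + O(1/n)

Stirling: ln((23n)!) = 23n ln(23n) − 23n + (1/2) ln(2π·23n) + O(1/n).
Expand 23n ln(23n) = 23n (ln n + ln 23) = 23n ln n + 23n ln 23.
Subtract 4n ln n: leading term is (23 − 4) n ln n = 19 n ln n. The next term is 23n ln 23 − 23n = 23(ln 23 − 1) n. Then the (1/2) ln(2π·23n) correction.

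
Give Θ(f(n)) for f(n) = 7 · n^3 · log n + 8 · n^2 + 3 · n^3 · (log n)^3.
f(n) ∈ Θ(n^3 · (log n)^3)

Compare the terms by growth order. For large n, n^a · (log n)^b dominates n^a' · (log n)^b' iff a > a', or (a = a' and b > b'). Ranking the 3 terms shows the dominant one is 3 · n^3 · (log n)^3. Hence f(n) ∈ Θ(n^3 · (log n)^3).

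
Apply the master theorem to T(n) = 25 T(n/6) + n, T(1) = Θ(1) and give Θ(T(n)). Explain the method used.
T(n) = Θ(n^(log_6 25))

Master theorem: compare f(n) = n to n^(log_6 25) where log_6 25 ≈ 1.796. Since 1 < log_6 25, we have f(n) = O(n^(log_6 25 − ε)) for some ε > 0 — Case 1. Hence T(n) = Θ(n^(log_6 25)).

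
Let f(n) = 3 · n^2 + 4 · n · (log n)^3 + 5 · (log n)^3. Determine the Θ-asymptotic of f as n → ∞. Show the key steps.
f(n) ∈ Θ(n^2)

Compare the terms by growth order. For large n, n^a · (log n)^b dominates n^a' · (log n)^b' iff a > a', or (a = a' and b > b'). Ranking the 3 terms shows the dominant one is 3 · n^2. Hence f(n) ∈ Θ(n^2).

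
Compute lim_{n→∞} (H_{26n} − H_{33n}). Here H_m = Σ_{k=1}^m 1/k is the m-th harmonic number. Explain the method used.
lim = ln(26/33)

Euler-Maclaurin gives H_m = ln m + γ + 1/(2m) + O(1/m^2). The γ and O(1/m) terms cancel in the difference:
  H_{26n} − H_{33n} = ln(26n) − ln(33n) + O(1/n) = ln(26/33) + O(1/n).
Hence the limit is ln(26/33).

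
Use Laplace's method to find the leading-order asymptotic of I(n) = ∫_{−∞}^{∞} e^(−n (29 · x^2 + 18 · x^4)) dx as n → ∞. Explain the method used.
I(n) ~ sqrt(π/(29n))

φ(x) = 29 · x^2 + 18 · x^4 has its unique global minimum at x* = 0 (since φ'(x) = 58x + 72x^3 = 0 only at x = 0 for real x with both coefficients positive, and φ → ∞ as |x| → ∞). At x* = 0, φ(0) = 0 and φ''(0) = 58. Laplace's method then gives
  I(n) ~ sqrt(2π / (n · φ''(0))) · e^(−n φ(0)) = sqrt(2π / (58n)) = sqrt(π/(29n)).
The 18 · x^4 term contributes only at subleading order (an O(1/n) relative correction).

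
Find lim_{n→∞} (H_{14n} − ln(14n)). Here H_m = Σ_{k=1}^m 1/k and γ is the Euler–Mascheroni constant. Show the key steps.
lim = γ

By Euler-Maclaurin, H_m = ln m + γ + O(1/m). So
  H_{14n} − ln(14n) = ln(14n) + γ − ln(14n) + O(1/n)
                       = ln(14/14) + γ + O(1/n).
Hence the limit is γ (since ln 1 = 0).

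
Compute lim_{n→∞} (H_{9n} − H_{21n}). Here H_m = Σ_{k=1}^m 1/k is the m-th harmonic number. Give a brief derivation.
lim = ln(9/21) = ln(3/7)

Euler-Maclaurin gives H_m = ln m + γ + 1/(2m) + O(1/m^2). The γ and O(1/m) terms cancel in the difference:
  H_{9n} − H_{21n} = ln(9n) − ln(21n) + O(1/n) = ln(9/21) + O(1/n).
Hence the limit is ln(9/21) = ln(3/7).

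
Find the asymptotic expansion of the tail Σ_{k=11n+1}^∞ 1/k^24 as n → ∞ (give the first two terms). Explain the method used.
Σ_{k>11n} 1/k^24 = 1/(23 · (11n)^23) − 1/(2 · (11n)^24) + O(1/(11n)^25)

Compare to the integral: ∫_{11n}^∞ x^(−24) dx = [−x^(−23)/23]_{11n}^∞ = 1/((24−1)·(11n)^23). The Euler-Maclaurin correction adds −f(11n)/2 = −1/(2·(11n)^24). Euler-Maclaurin then gives
  Σ_{k>11n} 1/k^24 = ∫_{11n}^∞ dx/x^24 − 1/(2·(11n)^24) + O(1/(11n)^25).
(Equivalently this is ζ(24) − Σ_{k≤11n} 1/k^24.)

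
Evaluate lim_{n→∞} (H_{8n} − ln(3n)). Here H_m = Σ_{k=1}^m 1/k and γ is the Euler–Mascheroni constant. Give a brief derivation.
lim = ln(8/3) + γ

By Euler-Maclaurin, H_m = ln m + γ + O(1/m). So
  H_{8n} − ln(3n) = ln(8n) + γ − ln(3n) + O(1/n)
                       = ln(8/3) + γ + O(1/n).
Hence the limit is ln(8/3) + γ.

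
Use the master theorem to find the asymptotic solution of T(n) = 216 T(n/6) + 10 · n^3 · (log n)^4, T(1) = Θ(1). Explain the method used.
T(n) = Θ(n^3 · (log n)^5)

Here log_6 216 = 3 and f(n) = 10 · n^3 · (log n)^4 = Θ(n^(log_6 216) · (log n)^4). This is the extended Case 2 of the master theorem (f matches the critical exponent up to log factors), giving T(n) = Θ(n^(log_6 216) · (log n)^(4+1)) = Θ(n^3 · (log n)^5).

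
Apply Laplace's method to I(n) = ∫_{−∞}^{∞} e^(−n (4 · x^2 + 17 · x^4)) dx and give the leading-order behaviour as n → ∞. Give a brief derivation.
I(n) ~ sqrt(π/(4n))

φ(x) = 4 · x^2 + 17 · x^4 has its unique global minimum at x* = 0 (since φ'(x) = 8x + 68x^3 = 0 only at x = 0 for real x with both coefficients positive, and φ → ∞ as |x| → ∞). At x* = 0, φ(0) = 0 and φ''(0) = 8. Laplace's method then gives
  I(n) ~ sqrt(2π / (n · φ''(0))) · e^(−n φ(0)) = sqrt(2π / (8n)) = sqrt(π/(4n)).
The 17 · x^4 term contributes only at subleading order (an O(1/n) relative correction).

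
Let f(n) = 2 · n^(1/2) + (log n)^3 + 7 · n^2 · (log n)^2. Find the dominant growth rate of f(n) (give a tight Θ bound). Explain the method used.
f(n) ∈ Θ(n^2 · (log n)^2)

Compare the terms by growth order. For large n, n^a · (log n)^b dominates n^a' · (log n)^b' iff a > a', or (a = a' and b > b'). Ranking the 3 terms shows the dominant one is 7 · n^2 · (log n)^2. Hence f(n) ∈ Θ(n^2 · (log n)^2).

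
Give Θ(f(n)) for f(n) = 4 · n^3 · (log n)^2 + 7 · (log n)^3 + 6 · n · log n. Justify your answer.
f(n) ∈ Θ(n^3 · (log n)^2)

Compare the terms by growth order. For large n, n^a · (log n)^b dominates n^a' · (log n)^b' iff a > a', or (a = a' and b > b'). Ranking the 3 terms shows the dominant one is 4 · n^3 · (log n)^2. Hence f(n) ∈ Θ(n^3 · (log n)^2).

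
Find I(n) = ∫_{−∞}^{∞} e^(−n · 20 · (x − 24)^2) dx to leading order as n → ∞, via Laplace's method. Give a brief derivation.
I(n) = sqrt(π/(20n))

Here φ(x) = 20 · (x − 24)^2 has its unique minimum at x* = 24 with φ(x*) = 0 and φ''(x*) = 40. Laplace's method gives
  I(n) ~ e^(−n φ(x*)) · sqrt(2π / (n · φ''(x*))) = sqrt(2π / (40n)) = sqrt(π/(20n)).
This is exact: substituting u = (x − 24)·sqrt(20n) gives I(n) = (1/sqrt(20n)) ∫_{−∞}^{∞} e^(−u^2) du = sqrt(π/(20n)).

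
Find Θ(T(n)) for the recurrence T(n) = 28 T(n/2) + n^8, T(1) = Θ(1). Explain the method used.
T(n) = Θ(n^8)

log_2 28 ≈ 4.807. f(n) = n^8 dominates n^(log_2 28) since 8 > 4.807, and the regularity condition a·f(n/b) = 28·(n/2)^8 = (28/256)·n^8 ≤ c·f(n) holds with c = 28/256 ≈ 0.109 < 1. So this is Case 3: T(n) = Θ(f(n)) = Θ(n^8).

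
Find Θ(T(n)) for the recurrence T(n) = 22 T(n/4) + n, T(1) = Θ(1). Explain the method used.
T(n) = Θ(n^(log_4 22))

Master theorem: compare f(n) = n to n^(log_4 22) where log_4 22 ≈ 2.230. Since 1 < log_4 22, we have f(n) = O(n^(log_4 22 − ε)) for some ε > 0 — Case 1. Hence T(n) = Θ(n^(log_4 22)).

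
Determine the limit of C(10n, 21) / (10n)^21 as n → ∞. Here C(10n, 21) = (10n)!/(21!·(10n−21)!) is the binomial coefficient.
lim = 1/21! = 1/51090942171709440000

With N = 10n → ∞: C(N, 21) / N^21 = [N(N−1)…(N−20)] / (21! · N^21) = (1/21!) · 1 · (1 − 1/(10n)) · … · (1 − 20/(10n)). Each factor → 1 as N → ∞, so the limit is 1/21! = 1/51090942171709440000.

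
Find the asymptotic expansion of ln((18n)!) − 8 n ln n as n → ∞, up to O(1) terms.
ln((18n)!) − 8 n ln n = 10 n ln n + 18(ln 18 − 1) n + (1/2) ln(2π·18n) + O(1/n)

Stirling: ln((18n)!) = 18n ln(18n) − 18n + (1/2) ln(2π·18n) + O(1/n).
Expand 18n ln(18n) = 18n (ln n + ln 18) = 18n ln n + 18n ln 18.
Subtract 8n ln n: leading term is (18 − 8) n ln n = 10 n ln n. The next term is 18n ln 18 − 18n = 18(ln 18 − 1) n. Then the (1/2) ln(2π·18n) correction.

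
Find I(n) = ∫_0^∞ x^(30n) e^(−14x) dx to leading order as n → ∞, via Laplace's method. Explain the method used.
I(n) ~ (sqrt(2π·30n) / 14) · (30n/(14e))^(30n)

Write the integrand as exp(30n ln x − 14x) and set f(x) = 30n ln x − 14x. Then f'(x) = 30n/x − 14 = 0 at x* = 30n/14, and f''(x*) = −30n/x*^2 = −14^2/(30n). Laplace's method (interior maximum) gives
  I(n) ~ e^(f(x*)) · sqrt(2π / |f''(x*)|)
        = exp(30n ln(30n/14) − 30n) · sqrt(2π · 30n / 14^2)
        = (30n/14)^(30n) e^(−30n) · sqrt(2π·30n) / 14
        = (sqrt(2π·30n) / 14) · (30n/(14e))^(30n).
This matches Γ(30n+1)/14^(30n+1) with Stirling applied to Γ.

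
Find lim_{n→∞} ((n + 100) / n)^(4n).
lim = e^400

Rewrite as (1 + 100/n)^(4n). By the standard limit (1 + x/n)^n → e^x, we have (1 + 100/n)^n → e^100, and raising to the 4th power gives e^400.
More precisely, ln[(1 + 100/n)^(4n)] = 4n · ln(1 + 100/n) = 4n · (100/n + O(1/n^2)) = 400 + O(1/n) → 400.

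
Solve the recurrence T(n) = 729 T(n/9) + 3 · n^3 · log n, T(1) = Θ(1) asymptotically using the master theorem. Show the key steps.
T(n) = Θ(n^3 · (log n)^2)

Here log_9 729 = 3 and f(n) = 3 · n^3 · log n = Θ(n^(log_9 729) · (log n)^1). This is the extended Case 2 of the master theorem (f matches the critical exponent up to log factors), giving T(n) = Θ(n^(log_9 729) · (log n)^(1+1)) = Θ(n^3 · (log n)^2).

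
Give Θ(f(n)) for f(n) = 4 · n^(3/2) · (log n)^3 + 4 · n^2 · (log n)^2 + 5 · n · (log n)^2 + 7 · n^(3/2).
f(n) ∈ Θ(n^2 · (log n)^2)

Compare the terms by growth order. For large n, n^a · (log n)^b dominates n^a' · (log n)^b' iff a > a', or (a = a' and b > b'). Ranking the 4 terms shows the dominant one is 4 · n^2 · (log n)^2. Hence f(n) ∈ Θ(n^2 · (log n)^2).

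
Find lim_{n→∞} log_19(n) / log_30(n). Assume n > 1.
lim = ln(30) / ln(19) = log_19(30)

Change of base: log_19(n) = ln n / ln 19 and log_30(n) = ln n / ln 30. The ratio is (ln n / ln 19) · (ln 30 / ln n) = ln 30 / ln 19, a constant independent of n. So the limit is ln 30 / ln 19 = log_19(30).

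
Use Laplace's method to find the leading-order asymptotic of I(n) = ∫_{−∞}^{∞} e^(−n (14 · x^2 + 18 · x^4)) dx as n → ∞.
I(n) ~ sqrt(π/(14n))

φ(x) = 14 · x^2 + 18 · x^4 has its unique global minimum at x* = 0 (since φ'(x) = 28x + 72x^3 = 0 only at x = 0 for real x with both coefficients positive, and φ → ∞ as |x| → ∞). At x* = 0, φ(0) = 0 and φ''(0) = 28. Laplace's method then gives
  I(n) ~ sqrt(2π / (n · φ''(0))) · e^(−n φ(0)) = sqrt(2π / (28n)) = sqrt(π/(14n)).
The 18 · x^4 term contributes only at subleading order (an O(1/n) relative correction).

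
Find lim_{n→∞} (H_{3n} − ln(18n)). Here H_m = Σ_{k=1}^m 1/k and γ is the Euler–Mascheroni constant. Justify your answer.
lim = −ln 6 + γ

By Euler-Maclaurin, H_m = ln m + γ + O(1/m). So
  H_{3n} − ln(18n) = ln(3n) + γ − ln(18n) + O(1/n)
                       = ln(3/18) + γ + O(1/n).
Hence the limit is ln(3/18) + γ (= −ln 6).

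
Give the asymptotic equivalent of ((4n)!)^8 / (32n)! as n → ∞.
((4n)!)^8/(32n)! ~ ((2π·4n)^(7/2) / sqrt(8)) · 8^(−8·4n)  →  0

Write N = 4n. Stirling: N! ~ sqrt(2π N)(N/e)^N and (8N)! ~ sqrt(2π·8N)·(8N/e)^(8N).
  (N!)^8/(8N)! ~ (2π N)^(8/2) (N/e)^(8N) / [sqrt(2π·8N) (8N/e)^(8N)]
     = (2π N)^(8/2) / sqrt(2π·8N) · (N/(8N))^(8N)
     = (2π N)^((8−1)/2) / sqrt(8) · 8^(−8N).
Since 8^8 > 1, the factor 8^(−8N) decays exponentially, so the ratio → 0. Substituting N = 4n gives the stated form.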